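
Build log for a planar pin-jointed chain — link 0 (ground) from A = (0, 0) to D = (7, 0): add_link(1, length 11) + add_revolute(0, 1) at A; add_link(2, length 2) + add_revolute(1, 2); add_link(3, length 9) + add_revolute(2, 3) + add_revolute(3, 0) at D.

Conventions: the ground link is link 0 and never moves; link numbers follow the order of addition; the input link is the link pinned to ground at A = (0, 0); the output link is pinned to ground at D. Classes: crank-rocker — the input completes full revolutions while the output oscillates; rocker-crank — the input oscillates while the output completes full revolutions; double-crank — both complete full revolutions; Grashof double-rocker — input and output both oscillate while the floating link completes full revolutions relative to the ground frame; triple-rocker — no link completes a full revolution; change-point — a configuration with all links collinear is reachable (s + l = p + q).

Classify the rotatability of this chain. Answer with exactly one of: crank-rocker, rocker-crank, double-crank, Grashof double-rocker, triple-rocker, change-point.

lengths: ground=7, input=11, coupler=2, output=9
sorted: s=2 (shortest), l=11 (longest), p+q=16
s + l = 13 vs p + q = 16
s + l < p + q (Grashof) with shortest = coupler link → Grashof double-rocker

Grashof double-rocker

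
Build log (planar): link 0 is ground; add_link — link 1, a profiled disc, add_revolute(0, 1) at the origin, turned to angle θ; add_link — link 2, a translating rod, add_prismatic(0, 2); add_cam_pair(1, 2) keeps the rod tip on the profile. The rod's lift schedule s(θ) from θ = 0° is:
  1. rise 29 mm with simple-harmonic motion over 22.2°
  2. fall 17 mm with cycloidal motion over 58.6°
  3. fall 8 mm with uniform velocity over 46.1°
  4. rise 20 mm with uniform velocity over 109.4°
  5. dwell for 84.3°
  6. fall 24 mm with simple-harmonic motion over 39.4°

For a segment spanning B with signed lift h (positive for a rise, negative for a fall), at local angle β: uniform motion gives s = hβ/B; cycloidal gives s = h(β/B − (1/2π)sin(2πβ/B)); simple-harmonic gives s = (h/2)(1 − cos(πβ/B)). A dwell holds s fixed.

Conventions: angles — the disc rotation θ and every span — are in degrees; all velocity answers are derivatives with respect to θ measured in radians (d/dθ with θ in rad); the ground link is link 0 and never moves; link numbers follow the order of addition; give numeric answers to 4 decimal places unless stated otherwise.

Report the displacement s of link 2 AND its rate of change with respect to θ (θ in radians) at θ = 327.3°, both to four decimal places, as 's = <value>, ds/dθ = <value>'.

seg 1 [0°–22.2°] simple-harmonic, h=29: full span → s += 29 → s = 29.0000
seg 2 [22.2°–80.8°] cycloidal, h=-17: full span → s += -17 → s = 12.0000
seg 3 [80.8°–126.9°] uniform, h=-8: full span → s += -8 → s = 4.0000
seg 4 [126.9°–236.3°] uniform, h=20: full span → s += 20 → s = 24.0000
seg 5 [236.3°–320.6°] dwell: s stays 24.0000
seg 6 [320.6°–360°] simple-harmonic, h=-24: θ=327.3° here. β=6.7, B=39.4. -24/2·(1 − cos(π·0.1701)) = -1.6721 → s = 22.3279
velocity in seg [320.6°–360°] (simple-harmonic), θ in radians: β = 6.7° = 0.1169 rad, B = 39.4° = 0.6877 rad; ds/dθ = (πh/(2B)) sin(πβ/B) = (π·(-24)/(2·0.6877)) sin(π·0.1701) = -27.914364 mm/rad

s = 22.3279, ds/dθ = -27.9144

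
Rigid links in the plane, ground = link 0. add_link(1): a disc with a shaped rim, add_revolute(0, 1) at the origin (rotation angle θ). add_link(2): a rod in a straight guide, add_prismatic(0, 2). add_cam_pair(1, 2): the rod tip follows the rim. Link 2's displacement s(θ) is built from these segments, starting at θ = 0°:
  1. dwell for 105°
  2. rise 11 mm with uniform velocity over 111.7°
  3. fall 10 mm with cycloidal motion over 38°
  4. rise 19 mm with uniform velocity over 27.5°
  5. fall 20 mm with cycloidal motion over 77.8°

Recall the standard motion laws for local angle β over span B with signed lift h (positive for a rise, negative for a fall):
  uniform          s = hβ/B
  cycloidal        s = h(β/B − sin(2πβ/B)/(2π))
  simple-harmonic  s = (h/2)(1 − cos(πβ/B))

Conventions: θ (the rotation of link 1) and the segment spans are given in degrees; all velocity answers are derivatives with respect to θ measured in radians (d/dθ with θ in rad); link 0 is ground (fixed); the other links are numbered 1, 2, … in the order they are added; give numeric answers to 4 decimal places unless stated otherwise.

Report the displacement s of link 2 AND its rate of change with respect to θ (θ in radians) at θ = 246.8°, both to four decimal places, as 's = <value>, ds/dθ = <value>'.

segment 1 (0° to 105°, dwell): s unchanged at 0.0000
segment 2 (105° to 216.7°, uniform, h = 11) is passed completely: s = 0.0000 + (11) = 11.0000
θ = 246.8° falls in segment 3 (216.7° to 254.7°, cycloidal, h = -10): β = 246.8 − 216.7 = 30.1°, B = 38°; Δs = -10·(0.7921 − sin(2π·0.7921)/(2π)) = -9.4572; s = 11.0000 − 9.4572 = 1.5428
velocity in seg [216.7°–254.7°] (cycloidal), θ in radians: β = 30.1° = 0.5253 rad, B = 38° = 0.6632 rad; ds/dθ = (h/B)(1 − cos(2πβ/B)) = ((-10)/0.6632)(1 − cos(2π·0.7921)) = -11.135285 mm/rad

s = 1.5428, ds/dθ = -11.1353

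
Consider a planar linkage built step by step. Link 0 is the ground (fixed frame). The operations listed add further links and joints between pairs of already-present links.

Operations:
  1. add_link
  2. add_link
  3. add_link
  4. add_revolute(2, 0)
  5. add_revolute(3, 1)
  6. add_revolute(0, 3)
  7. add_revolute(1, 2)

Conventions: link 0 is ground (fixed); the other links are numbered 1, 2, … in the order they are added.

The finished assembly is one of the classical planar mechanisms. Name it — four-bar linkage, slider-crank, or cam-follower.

links: 4 (incl. ground); joints: 4 revolute, 0 prismatic, 0 higher (cam) pair, forming one closed loop
4 links in a single 4R loop → four-bar linkage

four-bar linkage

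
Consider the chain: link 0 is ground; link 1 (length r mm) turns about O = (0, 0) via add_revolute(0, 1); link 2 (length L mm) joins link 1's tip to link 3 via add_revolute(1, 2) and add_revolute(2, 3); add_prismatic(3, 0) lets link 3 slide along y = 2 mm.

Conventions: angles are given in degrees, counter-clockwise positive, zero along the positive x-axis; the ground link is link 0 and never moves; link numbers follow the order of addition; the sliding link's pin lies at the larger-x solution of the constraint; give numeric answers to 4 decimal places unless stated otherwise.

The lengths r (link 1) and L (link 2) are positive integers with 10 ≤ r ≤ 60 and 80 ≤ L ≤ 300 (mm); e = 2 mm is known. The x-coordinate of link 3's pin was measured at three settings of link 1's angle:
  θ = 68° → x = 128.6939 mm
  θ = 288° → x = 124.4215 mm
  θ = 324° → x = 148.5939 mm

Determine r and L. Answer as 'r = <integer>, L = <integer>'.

constraint per measurement: (x − r cos θ)² + (r sin θ − e)² = L²
subtracting the θ₁ and θ₂ equations cancels the r² and L² terms:
r = (x₁² − x₂²) / (2[(x₁cos θ₁ + e sin θ₁) − (x₂cos θ₂ + e sin θ₂)]) = 39.9998 → r = 40
L² = (x₁ − r cos θ₁)² + (r sin θ₁ − e)² = 14161.0038 → L = 119.0000 → L = 119
check at θ₃=324°: x = 148.5939 (printed 148.5939) ✓

r = 40, L = 119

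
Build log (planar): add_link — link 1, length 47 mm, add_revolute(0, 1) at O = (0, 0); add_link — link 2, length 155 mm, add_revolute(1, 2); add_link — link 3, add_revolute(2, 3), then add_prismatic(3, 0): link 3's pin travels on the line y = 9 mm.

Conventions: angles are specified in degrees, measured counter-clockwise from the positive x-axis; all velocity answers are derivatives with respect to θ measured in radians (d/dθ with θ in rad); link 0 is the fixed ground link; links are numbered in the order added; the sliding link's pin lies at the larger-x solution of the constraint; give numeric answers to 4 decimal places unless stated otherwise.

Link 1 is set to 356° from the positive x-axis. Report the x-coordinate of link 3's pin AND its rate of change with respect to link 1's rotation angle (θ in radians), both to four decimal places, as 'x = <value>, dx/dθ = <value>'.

geometry: r = 47 mm, L = 155 mm, e = 9 mm
crank pin P = (r cos θ, r sin θ) = (46.885510, -3.278554)
h = r sin θ − e = -3.278554 − 9 = -12.278554
x = r cos θ + √(L² − h²) = 46.885510 + 154.512903 = 201.398413
dx/dθ = −r sin θ − h·r cos θ/√(L² − h²) (θ in radians; h = -12.278554) = 7.004368

x = 201.3984, dx/dθ = 7.0044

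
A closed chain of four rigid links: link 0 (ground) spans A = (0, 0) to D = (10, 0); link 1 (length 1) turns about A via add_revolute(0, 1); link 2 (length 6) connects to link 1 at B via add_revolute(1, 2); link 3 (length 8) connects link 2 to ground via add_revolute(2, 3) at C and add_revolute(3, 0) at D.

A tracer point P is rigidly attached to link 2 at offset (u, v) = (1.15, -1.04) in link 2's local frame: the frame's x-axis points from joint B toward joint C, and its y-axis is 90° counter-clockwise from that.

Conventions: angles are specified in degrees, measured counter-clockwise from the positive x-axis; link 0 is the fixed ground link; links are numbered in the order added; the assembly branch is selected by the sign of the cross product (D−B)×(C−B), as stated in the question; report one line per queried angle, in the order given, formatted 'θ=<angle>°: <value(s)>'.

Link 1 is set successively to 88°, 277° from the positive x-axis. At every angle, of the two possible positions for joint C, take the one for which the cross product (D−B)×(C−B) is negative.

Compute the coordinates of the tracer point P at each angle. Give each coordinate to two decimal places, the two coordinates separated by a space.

A=(0,0), D=(10.00,0)
θ=88°: B = A + 1.00·(cos88°, sin88°) = (0.0349, 0.9994)
θ=88°: |BD| = 10.0151
θ=88°: circle(B,6.00) ∩ circle(D,8.00): a=3.6097, h=4.7927
θ=88°:   candidates: C₊=(4.1048,5.4080) cross=48.000; C₋=(3.1483,-4.1296) cross=-48.000
θ=88°:   branch - wants cross < 0 → take C=(3.1483,-4.1296) (cross=-48.000)
θ=88°: ex = (C−B)/|BC| = (0.5189,-0.8548); ey = (0.8548,0.5189)
θ=88°: P = B + 1.15·ex + -1.04·ey = (-0.2574,-0.5233)
θ=277°: B = A + 1.00·(cos277°, sin277°) = (0.1219, -0.9925)
θ=277°: |BD| = 9.9279
θ=277°: circle(B,6.00) ∩ circle(D,8.00): a=3.5538, h=4.8343
θ=277°:   candidates: C₊=(3.1745,4.1729) cross=47.995; C₋=(4.1411,-5.4474) cross=-47.995
θ=277°:   branch - wants cross < 0 → take C=(4.1411,-5.4474) (cross=-47.995)
θ=277°: ex = (C−B)/|BC| = (0.6699,-0.7425); ey = (0.7425,0.6699)
θ=277°: P = B + 1.15·ex + -1.04·ey = (0.1201,-2.5431)

θ=88°: -0.26 -0.52
θ=277°: 0.12 -2.54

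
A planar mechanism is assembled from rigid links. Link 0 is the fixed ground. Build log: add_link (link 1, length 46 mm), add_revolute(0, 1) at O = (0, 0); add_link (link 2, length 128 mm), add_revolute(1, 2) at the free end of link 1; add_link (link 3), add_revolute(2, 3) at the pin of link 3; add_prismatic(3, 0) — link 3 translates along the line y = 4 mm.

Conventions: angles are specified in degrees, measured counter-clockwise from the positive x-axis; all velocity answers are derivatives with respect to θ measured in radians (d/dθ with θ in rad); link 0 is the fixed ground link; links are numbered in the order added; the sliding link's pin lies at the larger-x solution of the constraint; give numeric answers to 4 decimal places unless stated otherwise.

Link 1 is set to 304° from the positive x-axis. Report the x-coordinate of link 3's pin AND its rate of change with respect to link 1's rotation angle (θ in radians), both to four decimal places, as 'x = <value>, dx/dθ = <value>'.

geometry: r = 46 mm, L = 128 mm, e = 4 mm
crank pin P = (r cos θ, r sin θ) = (25.722874, -38.135728)
h = r sin θ − e = -38.135728 − 4 = -42.135728
x = r cos θ + √(L² − h²) = 25.722874 + 120.865960 = 146.588834
dx/dθ = −r sin θ − h·r cos θ/√(L² − h²) (θ in radians; h = -42.135728) = 47.103117

x = 146.5888, dx/dθ = 47.1031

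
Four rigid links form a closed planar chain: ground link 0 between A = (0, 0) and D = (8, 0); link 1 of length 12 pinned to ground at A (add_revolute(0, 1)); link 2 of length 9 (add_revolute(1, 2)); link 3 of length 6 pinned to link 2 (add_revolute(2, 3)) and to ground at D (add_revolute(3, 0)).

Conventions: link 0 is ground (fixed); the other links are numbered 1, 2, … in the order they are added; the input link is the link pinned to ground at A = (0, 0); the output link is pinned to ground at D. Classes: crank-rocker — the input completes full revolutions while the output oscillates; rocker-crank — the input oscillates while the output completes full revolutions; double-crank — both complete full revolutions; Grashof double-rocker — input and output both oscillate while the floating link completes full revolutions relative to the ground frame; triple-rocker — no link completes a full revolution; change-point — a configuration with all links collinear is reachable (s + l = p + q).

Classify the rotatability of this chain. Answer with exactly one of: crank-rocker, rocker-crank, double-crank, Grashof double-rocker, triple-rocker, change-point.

lengths: ground=8, input=12, coupler=9, output=6
sorted: s=6 (shortest), l=12 (longest), p+q=17
s + l = 18 vs p + q = 17
s + l > p + q → non-Grashof → no link fully rotates → triple-rocker

triple-rocker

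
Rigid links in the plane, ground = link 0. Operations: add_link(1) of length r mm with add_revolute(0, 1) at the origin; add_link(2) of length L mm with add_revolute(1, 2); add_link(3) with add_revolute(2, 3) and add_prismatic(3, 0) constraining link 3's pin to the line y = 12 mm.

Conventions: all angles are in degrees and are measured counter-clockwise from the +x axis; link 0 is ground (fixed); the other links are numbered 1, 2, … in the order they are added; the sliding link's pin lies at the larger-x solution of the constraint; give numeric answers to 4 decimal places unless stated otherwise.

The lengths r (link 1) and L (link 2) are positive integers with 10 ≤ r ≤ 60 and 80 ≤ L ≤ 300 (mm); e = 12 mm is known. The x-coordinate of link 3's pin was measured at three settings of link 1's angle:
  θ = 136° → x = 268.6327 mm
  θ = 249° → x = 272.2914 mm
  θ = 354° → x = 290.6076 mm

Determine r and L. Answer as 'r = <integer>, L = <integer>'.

constraint per measurement: (x − r cos θ)² + (r sin θ − e)² = L²
subtracting the θ₁ and θ₂ equations cancels the r² and L² terms:
r = (x₁² − x₂²) / (2[(x₁cos θ₁ + e sin θ₁) − (x₂cos θ₂ + e sin θ₂)]) = 12.9999 → r = 13
L² = (x₁ − r cos θ₁)² + (r sin θ₁ − e)² = 77283.9871 → L = 278.0000 → L = 278
check at θ₃=354°: x = 290.6076 (printed 290.6076) ✓

r = 13, L = 278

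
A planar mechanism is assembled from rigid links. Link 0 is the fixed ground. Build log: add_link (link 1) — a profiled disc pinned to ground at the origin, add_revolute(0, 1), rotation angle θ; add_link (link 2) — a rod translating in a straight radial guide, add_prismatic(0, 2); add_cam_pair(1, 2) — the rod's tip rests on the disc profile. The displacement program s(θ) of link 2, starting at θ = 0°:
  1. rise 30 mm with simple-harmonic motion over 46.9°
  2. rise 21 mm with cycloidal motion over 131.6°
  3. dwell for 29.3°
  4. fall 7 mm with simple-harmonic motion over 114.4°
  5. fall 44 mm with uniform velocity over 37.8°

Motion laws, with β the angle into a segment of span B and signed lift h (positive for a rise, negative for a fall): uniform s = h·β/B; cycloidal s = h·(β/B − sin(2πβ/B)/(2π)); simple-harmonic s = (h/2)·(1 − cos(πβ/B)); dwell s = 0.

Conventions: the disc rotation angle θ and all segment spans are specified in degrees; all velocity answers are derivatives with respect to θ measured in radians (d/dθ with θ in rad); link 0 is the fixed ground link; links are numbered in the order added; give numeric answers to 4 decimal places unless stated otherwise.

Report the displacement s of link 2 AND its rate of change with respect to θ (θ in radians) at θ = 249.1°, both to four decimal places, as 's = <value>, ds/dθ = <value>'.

seg 1 [0°–46.9°] simple-harmonic, h=30: full span → s += 30 → s = 30.0000
seg 2 [46.9°–178.5°] cycloidal, h=21: full span → s += 21 → s = 51.0000
seg 3 [178.5°–207.8°] dwell: s stays 51.0000
seg 4 [207.8°–322.2°] simple-harmonic, h=-7: θ=249.1° here. β=41.3, B=114.4. -7/2·(1 − cos(π·0.3610)) = -2.0199 → s = 48.9801
velocity in seg [207.8°–322.2°] (simple-harmonic), θ in radians: β = 41.3° = 0.7208 rad, B = 114.4° = 1.9967 rad; ds/dθ = (πh/(2B)) sin(πβ/B) = (π·(-7)/(2·1.9967)) sin(π·0.3610) = -4.990320 mm/rad

s = 48.9801, ds/dθ = -4.9903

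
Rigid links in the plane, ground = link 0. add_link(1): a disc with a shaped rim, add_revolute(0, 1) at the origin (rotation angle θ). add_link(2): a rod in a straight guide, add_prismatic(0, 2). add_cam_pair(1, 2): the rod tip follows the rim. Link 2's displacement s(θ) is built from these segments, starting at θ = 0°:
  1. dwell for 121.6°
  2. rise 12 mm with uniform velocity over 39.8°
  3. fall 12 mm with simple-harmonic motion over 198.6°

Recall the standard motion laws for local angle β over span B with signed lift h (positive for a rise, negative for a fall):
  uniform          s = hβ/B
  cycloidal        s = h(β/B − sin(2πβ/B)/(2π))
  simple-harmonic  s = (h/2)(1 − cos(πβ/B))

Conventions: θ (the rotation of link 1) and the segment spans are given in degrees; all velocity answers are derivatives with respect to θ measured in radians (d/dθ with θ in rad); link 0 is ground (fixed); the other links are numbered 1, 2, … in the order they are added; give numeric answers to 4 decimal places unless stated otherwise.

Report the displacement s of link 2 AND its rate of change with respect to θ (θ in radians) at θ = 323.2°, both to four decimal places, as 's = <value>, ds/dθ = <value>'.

segment 1 (0° to 121.6°, dwell): s unchanged at 0.0000
segment 2 (121.6° to 161.4°, uniform, h = 12) is passed completely: s = 0.0000 + (12) = 12.0000
θ = 323.2° falls in segment 3 (161.4° to 360°, simple-harmonic, h = -12): β = 323.2 − 161.4 = 161.8°, B = 198.6°; Δs = -12/2·(1 − cos(π·0.8147)) = -11.0118; s = 12.0000 − 11.0118 = 0.9882
velocity in seg [161.4°–360°] (simple-harmonic), θ in radians: β = 161.8° = 2.8239 rad, B = 198.6° = 3.4662 rad; ds/dθ = (πh/(2B)) sin(πβ/B) = (π·(-12)/(2·3.4662)) sin(π·0.8147) = -2.989863 mm/rad

s = 0.9882, ds/dθ = -2.9899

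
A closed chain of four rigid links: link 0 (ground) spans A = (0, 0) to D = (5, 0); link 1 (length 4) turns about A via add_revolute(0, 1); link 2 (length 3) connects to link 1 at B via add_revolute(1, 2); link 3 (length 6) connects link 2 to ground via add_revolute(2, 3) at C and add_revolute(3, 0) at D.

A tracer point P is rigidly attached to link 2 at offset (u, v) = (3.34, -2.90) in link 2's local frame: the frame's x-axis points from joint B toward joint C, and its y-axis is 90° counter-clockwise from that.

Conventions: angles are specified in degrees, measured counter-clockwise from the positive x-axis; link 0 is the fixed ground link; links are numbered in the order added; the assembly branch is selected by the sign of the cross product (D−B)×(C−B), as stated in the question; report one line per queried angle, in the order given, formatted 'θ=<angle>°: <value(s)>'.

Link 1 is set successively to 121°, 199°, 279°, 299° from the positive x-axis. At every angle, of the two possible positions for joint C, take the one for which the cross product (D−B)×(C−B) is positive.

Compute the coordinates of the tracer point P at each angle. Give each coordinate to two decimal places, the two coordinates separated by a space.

A=(0,0), D=(5.00,0)
θ=121°: B = A + 4.00·(cos121°, sin121°) = (-2.0602, 3.4287)
θ=121°: |BD| = 7.8487
θ=121°: circle(B,3.00) ∩ circle(D,6.00): a=2.2043, h=2.0350
θ=121°:   candidates: C₊=(0.8117,4.2963) cross=15.972; C₋=(-0.9663,0.6352) cross=-15.972
θ=121°:   branch + wants cross > 0 → take C=(0.8117,4.2963) (cross=15.972)
θ=121°: ex = (C−B)/|BC| = (0.9573,0.2892); ey = (-0.2892,0.9573)
θ=121°: P = B + 3.34·ex + -2.90·ey = (1.9758,1.6185)
θ=199°: B = A + 4.00·(cos199°, sin199°) = (-3.7821, -1.3023)
θ=199°: |BD| = 8.8781
θ=199°: circle(B,3.00) ∩ circle(D,6.00): a=2.9185, h=0.6947
θ=199°:   candidates: C₊=(-0.9971,-0.1870) cross=6.168; C₋=(-0.7933,-1.5614) cross=-6.168
θ=199°:   branch + wants cross > 0 → take C=(-0.9971,-0.1870) (cross=6.168)
θ=199°: ex = (C−B)/|BC| = (0.9283,0.3718); ey = (-0.3718,0.9283)
θ=199°: P = B + 3.34·ex + -2.90·ey = (0.3966,-2.7528)
θ=279°: B = A + 4.00·(cos279°, sin279°) = (0.6257, -3.9508)
θ=279°: |BD| = 5.8943
θ=279°: circle(B,3.00) ∩ circle(D,6.00): a=0.6568, h=2.9272
θ=279°:   candidates: C₊=(-0.8489,-1.3382) cross=17.254; C₋=(3.0752,-5.6829) cross=-17.254
θ=279°:   branch + wants cross > 0 → take C=(-0.8489,-1.3382) (cross=17.254)
θ=279°: ex = (C−B)/|BC| = (-0.4915,0.8709); ey = (-0.8709,-0.4915)
θ=279°: P = B + 3.34·ex + -2.90·ey = (1.5095,0.3834)
θ=299°: B = A + 4.00·(cos299°, sin299°) = (1.9392, -3.4985)
θ=299°: |BD| = 4.6484
θ=299°: circle(B,3.00) ∩ circle(D,6.00): a=-0.5800, h=2.9434
θ=299°:   candidates: C₊=(-0.6579,-1.9969) cross=13.682; C₋=(3.7726,-5.8731) cross=-13.682
θ=299°:   branch + wants cross > 0 → take C=(-0.6579,-1.9969) (cross=13.682)
θ=299°: ex = (C−B)/|BC| = (-0.8657,0.5005); ey = (-0.5005,-0.8657)
θ=299°: P = B + 3.34·ex + -2.90·ey = (0.4992,0.6839)

θ=121°: 1.98 1.62
θ=199°: 0.40 -2.75
θ=279°: 1.51 0.38
θ=299°: 0.50 0.68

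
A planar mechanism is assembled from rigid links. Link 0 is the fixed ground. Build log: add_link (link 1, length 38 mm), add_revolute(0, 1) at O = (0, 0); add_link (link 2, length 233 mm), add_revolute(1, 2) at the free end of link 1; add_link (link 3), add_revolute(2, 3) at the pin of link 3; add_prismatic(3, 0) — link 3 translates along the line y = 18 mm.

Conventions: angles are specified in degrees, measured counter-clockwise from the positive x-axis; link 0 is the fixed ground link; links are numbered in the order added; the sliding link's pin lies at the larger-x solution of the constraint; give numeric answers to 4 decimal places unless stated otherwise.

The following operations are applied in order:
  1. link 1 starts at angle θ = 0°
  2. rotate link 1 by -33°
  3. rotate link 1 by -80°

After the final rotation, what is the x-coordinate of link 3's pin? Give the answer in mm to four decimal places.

geometry: r = 38 mm, L = 233 mm, e = 18 mm; θ starts at 0°
rotate link 1 by -33°: θ ← 0° -33° = -33°
rotate link 1 by -80°: θ ← -33° -80° = -113°
crank pin P = (r cos θ, r sin θ) = (-14.847783, -34.979184)
h = r sin θ − e = -34.979184 − 18 = -52.979184
x = r cos θ + √(L² − h²) = -14.847783 + 226.896906 = 212.049123

212.0491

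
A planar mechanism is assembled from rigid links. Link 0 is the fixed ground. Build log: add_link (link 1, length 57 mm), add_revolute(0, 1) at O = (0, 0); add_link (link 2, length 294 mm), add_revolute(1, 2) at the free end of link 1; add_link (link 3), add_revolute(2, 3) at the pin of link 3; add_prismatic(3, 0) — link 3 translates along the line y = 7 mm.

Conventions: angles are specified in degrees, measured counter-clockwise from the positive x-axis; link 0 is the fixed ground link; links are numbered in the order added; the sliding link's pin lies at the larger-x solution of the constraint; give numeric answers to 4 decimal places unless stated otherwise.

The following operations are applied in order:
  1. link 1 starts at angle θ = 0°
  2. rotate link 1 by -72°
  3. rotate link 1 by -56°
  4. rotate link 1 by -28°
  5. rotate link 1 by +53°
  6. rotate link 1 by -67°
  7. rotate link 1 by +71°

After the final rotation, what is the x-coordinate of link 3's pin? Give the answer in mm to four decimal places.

geometry: r = 57 mm, L = 294 mm, e = 7 mm; θ starts at 0°
rotate link 1 by -72°: θ ← 0° -72° = -72°
rotate link 1 by -56°: θ ← -72° -56° = -128°
rotate link 1 by -28°: θ ← -128° -28° = -156°
rotate link 1 by +53°: θ ← -156° +53° = -103°
rotate link 1 by -67°: θ ← -103° -67° = -170°
rotate link 1 by +71°: θ ← -170° +71° = -99°
crank pin P = (r cos θ, r sin θ) = (-8.916765, -56.298235)
h = r sin θ − e = -56.298235 − 7 = -63.298235
x = r cos θ + √(L² − h²) = -8.916765 + 287.105091 = 278.188327

278.1883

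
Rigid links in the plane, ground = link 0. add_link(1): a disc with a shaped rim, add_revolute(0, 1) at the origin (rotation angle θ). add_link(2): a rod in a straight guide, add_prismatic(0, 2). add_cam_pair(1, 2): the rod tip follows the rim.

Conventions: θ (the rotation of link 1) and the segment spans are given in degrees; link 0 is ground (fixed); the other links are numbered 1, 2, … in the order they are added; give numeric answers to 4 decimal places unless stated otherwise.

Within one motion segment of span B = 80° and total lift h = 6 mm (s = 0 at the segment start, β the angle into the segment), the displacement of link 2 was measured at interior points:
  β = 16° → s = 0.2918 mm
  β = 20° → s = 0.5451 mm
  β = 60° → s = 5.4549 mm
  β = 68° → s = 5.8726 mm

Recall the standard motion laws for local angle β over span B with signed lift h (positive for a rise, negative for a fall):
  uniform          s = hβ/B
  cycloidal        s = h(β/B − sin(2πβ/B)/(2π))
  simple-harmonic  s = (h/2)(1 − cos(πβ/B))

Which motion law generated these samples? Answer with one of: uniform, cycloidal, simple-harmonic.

candidates at β/B = r: uniform s = h·r (linear in β); cycloidal s = h·(r − sin(2πr)/(2π)); simple-harmonic s = (h/2)(1 − cos(πr))
β=16°: printed 0.2918 | uniform 1.2000, cycloidal 0.2918, simple-harmonic 0.5729
β=20°: printed 0.5451 | uniform 1.5000, cycloidal 0.5451, simple-harmonic 0.8787
β=60°: printed 5.4549 | uniform 4.5000, cycloidal 5.4549, simple-harmonic 5.1213
β=68°: printed 5.8726 | uniform 5.1000, cycloidal 5.8726, simple-harmonic 5.6730
only one law matches every sample → cycloidal

cycloidal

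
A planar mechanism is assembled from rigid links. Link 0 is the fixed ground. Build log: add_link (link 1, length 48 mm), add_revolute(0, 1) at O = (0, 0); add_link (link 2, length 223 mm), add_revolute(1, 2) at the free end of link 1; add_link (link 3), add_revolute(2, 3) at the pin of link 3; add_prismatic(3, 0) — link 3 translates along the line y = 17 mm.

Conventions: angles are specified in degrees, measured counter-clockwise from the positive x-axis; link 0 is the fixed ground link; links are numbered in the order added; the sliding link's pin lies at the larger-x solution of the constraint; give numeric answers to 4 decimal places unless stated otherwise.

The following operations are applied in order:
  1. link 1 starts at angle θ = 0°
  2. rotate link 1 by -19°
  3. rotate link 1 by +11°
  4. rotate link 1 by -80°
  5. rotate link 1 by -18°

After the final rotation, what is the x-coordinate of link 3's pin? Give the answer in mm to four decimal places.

geometry: r = 48 mm, L = 223 mm, e = 17 mm; θ starts at 0°
rotate link 1 by -19°: θ ← 0° -19° = -19°
rotate link 1 by +11°: θ ← -19° +11° = -8°
rotate link 1 by -80°: θ ← -8° -80° = -88°
rotate link 1 by -18°: θ ← -88° -18° = -106°
crank pin P = (r cos θ, r sin θ) = (-13.230593, -46.140561)
h = r sin θ − e = -46.140561 − 17 = -63.140561
x = r cos θ + √(L² − h²) = -13.230593 + 213.874425 = 200.643832

200.6438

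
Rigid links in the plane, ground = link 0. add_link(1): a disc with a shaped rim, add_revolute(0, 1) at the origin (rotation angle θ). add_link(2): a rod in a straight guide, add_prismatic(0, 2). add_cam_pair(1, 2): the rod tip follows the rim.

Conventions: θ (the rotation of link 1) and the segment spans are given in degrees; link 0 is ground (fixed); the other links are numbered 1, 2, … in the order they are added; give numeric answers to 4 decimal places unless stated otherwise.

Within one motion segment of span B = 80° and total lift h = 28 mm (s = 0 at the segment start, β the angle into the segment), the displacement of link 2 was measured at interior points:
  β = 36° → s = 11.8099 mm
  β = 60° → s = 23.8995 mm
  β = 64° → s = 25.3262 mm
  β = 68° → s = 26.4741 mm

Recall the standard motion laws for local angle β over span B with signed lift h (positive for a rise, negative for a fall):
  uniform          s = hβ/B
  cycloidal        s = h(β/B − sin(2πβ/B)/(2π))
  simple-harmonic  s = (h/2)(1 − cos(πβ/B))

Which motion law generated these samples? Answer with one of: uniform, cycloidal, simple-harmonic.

candidates at β/B = r: uniform s = h·r (linear in β); cycloidal s = h·(r − sin(2πr)/(2π)); simple-harmonic s = (h/2)(1 − cos(πr))
β=36°: printed 11.8099 | uniform 12.6000, cycloidal 11.2229, simple-harmonic 11.8099
β=60°: printed 23.8995 | uniform 21.0000, cycloidal 25.4563, simple-harmonic 23.8995
β=64°: printed 25.3262 | uniform 22.4000, cycloidal 26.6382, simple-harmonic 25.3262
β=68°: printed 26.4741 | uniform 23.8000, cycloidal 27.4053, simple-harmonic 26.4741
only one law matches every sample → simple-harmonic

simple-harmonic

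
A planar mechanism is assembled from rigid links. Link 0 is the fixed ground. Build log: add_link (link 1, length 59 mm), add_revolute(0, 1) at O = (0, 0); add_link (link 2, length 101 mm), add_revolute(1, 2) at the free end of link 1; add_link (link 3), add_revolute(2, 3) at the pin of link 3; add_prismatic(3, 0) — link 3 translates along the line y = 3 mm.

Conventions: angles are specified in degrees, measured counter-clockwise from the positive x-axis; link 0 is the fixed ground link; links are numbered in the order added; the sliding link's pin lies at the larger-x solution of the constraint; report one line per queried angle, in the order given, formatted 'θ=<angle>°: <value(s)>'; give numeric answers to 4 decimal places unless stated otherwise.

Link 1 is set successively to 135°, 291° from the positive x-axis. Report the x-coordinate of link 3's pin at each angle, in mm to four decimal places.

geometry: r = 59 mm, L = 101 mm, e = 3 mm
θ=135°: crank pin P = (r cos θ, r sin θ) = (-41.719300, 41.719300)
θ=135°: h = r sin θ − e = 41.719300 − 3 = 38.719300
θ=135°: x = r cos θ + √(L² − h²) = -41.719300 + 93.283524 = 51.564224
θ=291°: crank pin P = (r cos θ, r sin θ) = (21.143709, -55.081245)
θ=291°: h = r sin θ − e = -55.081245 − 3 = -58.081245
θ=291°: x = r cos θ + √(L² − h²) = 21.143709 + 82.629105 = 103.772814

θ=135°: 51.5642
θ=291°: 103.7728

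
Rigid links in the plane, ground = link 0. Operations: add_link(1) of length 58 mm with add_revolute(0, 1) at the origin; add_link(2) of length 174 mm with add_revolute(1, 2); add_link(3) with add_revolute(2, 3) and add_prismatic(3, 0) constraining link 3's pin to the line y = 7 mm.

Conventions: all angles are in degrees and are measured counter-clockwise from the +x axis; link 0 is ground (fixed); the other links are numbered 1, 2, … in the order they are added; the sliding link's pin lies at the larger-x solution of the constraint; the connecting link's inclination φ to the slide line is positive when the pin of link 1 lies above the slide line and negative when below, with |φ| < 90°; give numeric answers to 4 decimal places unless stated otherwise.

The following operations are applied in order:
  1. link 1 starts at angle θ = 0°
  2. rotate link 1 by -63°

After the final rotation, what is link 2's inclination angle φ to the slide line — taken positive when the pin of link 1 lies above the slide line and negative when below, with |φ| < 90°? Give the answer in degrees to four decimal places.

geometry: r = 58 mm, L = 174 mm, e = 7 mm; θ starts at 0°
rotate link 1 by -63°: θ ← 0° -63° = -63°
h = r sin θ − e = -51.678378 − 7 = -58.678378
sin φ = h / L = -58.678378 / 174 = -0.33723206
φ = arcsin(-0.33723206) = -19.708326°

-19.7083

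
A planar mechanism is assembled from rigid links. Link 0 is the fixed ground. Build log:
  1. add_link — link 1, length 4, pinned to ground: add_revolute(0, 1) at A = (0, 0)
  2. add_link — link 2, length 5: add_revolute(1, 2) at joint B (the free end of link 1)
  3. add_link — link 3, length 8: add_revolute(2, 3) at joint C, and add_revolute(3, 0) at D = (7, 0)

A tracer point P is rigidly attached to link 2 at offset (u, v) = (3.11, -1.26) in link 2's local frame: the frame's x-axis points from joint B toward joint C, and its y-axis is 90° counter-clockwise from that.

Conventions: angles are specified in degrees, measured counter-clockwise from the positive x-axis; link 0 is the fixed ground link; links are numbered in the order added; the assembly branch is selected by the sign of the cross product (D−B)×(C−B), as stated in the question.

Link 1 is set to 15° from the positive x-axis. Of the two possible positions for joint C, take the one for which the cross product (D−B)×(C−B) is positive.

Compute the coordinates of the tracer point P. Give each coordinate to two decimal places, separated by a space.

A=(0,0), D=(7.00,0)
B = A + 4.00·(cos15°, sin15°) = (3.8637, 1.0353)
|BD| = 3.3027
circle(B,5.00) ∩ circle(D,8.00): a=-4.2528, h=2.6294
  candidates: C₊=(0.6494,4.8652) cross=8.684; C₋=(-0.9990,-0.1285) cross=-8.684
  branch + wants cross > 0 → take C=(0.6494,4.8652) (cross=8.684)
ex = (C−B)/|BC| = (-0.6429,0.7660); ey = (-0.7660,-0.6429)
P = B + 3.11·ex + -1.26·ey = (2.8296,4.2275)

2.83 4.23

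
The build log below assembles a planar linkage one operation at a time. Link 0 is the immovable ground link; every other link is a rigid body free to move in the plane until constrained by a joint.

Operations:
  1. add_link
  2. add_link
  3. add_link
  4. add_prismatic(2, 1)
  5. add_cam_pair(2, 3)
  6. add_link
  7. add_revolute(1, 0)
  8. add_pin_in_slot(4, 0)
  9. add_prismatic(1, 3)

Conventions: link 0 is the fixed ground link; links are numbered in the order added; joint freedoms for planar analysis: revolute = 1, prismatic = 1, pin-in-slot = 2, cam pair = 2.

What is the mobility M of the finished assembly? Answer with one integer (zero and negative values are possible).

L=1 J1=0 J2=0
add link → L=2 J1=0 J2=0
add link → L=3 J1=0 J2=0
add link → L=4 J1=0 J2=0
P@2,1 dof=1 J1 → L=4 J1=1 J2=0
C@2,3 dof=2 J2 → L=4 J1=1 J2=1
add link → L=5 J1=1 J2=1
R@1,0 dof=1 J1 → L=5 J1=2 J2=1
PS@4,0 dof=2 J2 → L=5 J1=2 J2=2
P@1,3 dof=1 J1 → L=5 J1=3 J2=2
M=3(L−1)−2J1−J2=3·4−2·3−2=4

M = 4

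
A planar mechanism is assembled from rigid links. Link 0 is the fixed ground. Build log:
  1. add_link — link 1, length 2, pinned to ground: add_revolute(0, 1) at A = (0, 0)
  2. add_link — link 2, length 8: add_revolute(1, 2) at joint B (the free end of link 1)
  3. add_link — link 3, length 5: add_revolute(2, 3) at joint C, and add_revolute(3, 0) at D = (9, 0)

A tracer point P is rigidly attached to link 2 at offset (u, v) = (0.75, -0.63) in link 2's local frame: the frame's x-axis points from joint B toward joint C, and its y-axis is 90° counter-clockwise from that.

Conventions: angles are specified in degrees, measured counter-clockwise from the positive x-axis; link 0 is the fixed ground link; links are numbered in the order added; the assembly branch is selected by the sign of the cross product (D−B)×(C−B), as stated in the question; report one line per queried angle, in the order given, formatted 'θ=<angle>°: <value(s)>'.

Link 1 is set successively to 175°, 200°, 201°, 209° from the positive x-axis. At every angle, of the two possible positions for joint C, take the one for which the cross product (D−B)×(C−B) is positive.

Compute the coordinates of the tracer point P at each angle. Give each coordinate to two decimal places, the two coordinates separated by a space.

A=(0,0), D=(9.00,0)
θ=175°: B = A + 2.00·(cos175°, sin175°) = (-1.9924, 0.1743)
θ=175°: |BD| = 10.9938
θ=175°: circle(B,8.00) ∩ circle(D,5.00): a=7.2706, h=3.3374
θ=175°:   candidates: C₊=(5.3302,3.3960) cross=36.690; C₋=(5.2244,-3.2779) cross=-36.690
θ=175°:   branch + wants cross > 0 → take C=(5.3302,3.3960) (cross=36.690)
θ=175°: ex = (C−B)/|BC| = (0.9153,0.4027); ey = (-0.4027,0.9153)
θ=175°: P = B + 0.75·ex + -0.63·ey = (-1.0522,-0.1003)
θ=200°: B = A + 2.00·(cos200°, sin200°) = (-1.8794, -0.6840)
θ=200°: |BD| = 10.9009
θ=200°: circle(B,8.00) ∩ circle(D,5.00): a=7.2393, h=3.4048
θ=200°:   candidates: C₊=(5.1320,3.1683) cross=37.115; C₋=(5.5593,-3.6279) cross=-37.115
θ=200°:   branch + wants cross > 0 → take C=(5.1320,3.1683) (cross=37.115)
θ=200°: ex = (C−B)/|BC| = (0.8764,0.4815); ey = (-0.4815,0.8764)
θ=200°: P = B + 0.75·ex + -0.63·ey = (-0.9187,-0.8750)
θ=201°: B = A + 2.00·(cos201°, sin201°) = (-1.8672, -0.7167)
θ=201°: |BD| = 10.8908
θ=201°: circle(B,8.00) ∩ circle(D,5.00): a=7.2359, h=3.4120
θ=201°:   candidates: C₊=(5.1285,3.1641) cross=37.159; C₋=(5.5776,-3.6452) cross=-37.159
θ=201°:   branch + wants cross > 0 → take C=(5.1285,3.1641) (cross=37.159)
θ=201°: ex = (C−B)/|BC| = (0.8745,0.4851); ey = (-0.4851,0.8745)
θ=201°: P = B + 0.75·ex + -0.63·ey = (-0.9057,-0.9038)
θ=209°: B = A + 2.00·(cos209°, sin209°) = (-1.7492, -0.9696)
θ=209°: |BD| = 10.7929
θ=209°: circle(B,8.00) ∩ circle(D,5.00): a=7.2032, h=3.4805
θ=209°:   candidates: C₊=(5.1121,3.1440) cross=37.565; C₋=(5.7375,-3.7889) cross=-37.565
θ=209°:   branch + wants cross > 0 → take C=(5.1121,3.1440) (cross=37.565)
θ=209°: ex = (C−B)/|BC| = (0.8577,0.5142); ey = (-0.5142,0.8577)
θ=209°: P = B + 0.75·ex + -0.63·ey = (-0.7820,-1.1243)

θ=175°: -1.05 -0.10
θ=200°: -0.92 -0.88
θ=201°: -0.91 -0.90
θ=209°: -0.78 -1.12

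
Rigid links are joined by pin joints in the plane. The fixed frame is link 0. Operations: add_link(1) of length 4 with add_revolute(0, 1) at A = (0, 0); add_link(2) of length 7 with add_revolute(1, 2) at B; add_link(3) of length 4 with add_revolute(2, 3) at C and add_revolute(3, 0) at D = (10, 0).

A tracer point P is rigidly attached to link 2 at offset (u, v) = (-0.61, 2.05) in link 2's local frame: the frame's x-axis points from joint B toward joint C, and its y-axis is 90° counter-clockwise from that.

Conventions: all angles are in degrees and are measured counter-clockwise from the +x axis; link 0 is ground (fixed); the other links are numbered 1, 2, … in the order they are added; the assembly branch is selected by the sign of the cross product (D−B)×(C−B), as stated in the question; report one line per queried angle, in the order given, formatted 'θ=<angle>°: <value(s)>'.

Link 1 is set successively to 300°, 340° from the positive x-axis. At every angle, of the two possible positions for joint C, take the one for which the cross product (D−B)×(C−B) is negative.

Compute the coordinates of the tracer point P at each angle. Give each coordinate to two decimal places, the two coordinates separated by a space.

A=(0,0), D=(10.00,0)
θ=300°: B = A + 4.00·(cos300°, sin300°) = (2.0000, -3.4641)
θ=300°: |BD| = 8.7178
θ=300°: circle(B,7.00) ∩ circle(D,4.00): a=6.2516, h=3.1492
θ=300°:   candidates: C₊=(6.4855,1.9100) cross=27.455; C₋=(8.9882,-3.8699) cross=-27.455
θ=300°:   branch - wants cross < 0 → take C=(8.9882,-3.8699) (cross=-27.455)
θ=300°: ex = (C−B)/|BC| = (0.9983,-0.0580); ey = (0.0580,0.9983)
θ=300°: P = B + -0.61·ex + 2.05·ey = (1.5099,-1.3822)
θ=340°: B = A + 4.00·(cos340°, sin340°) = (3.7588, -1.3681)
θ=340°: |BD| = 6.3894
θ=340°: circle(B,7.00) ∩ circle(D,4.00): a=5.7771, h=3.9529
θ=340°:   candidates: C₊=(8.5555,3.7301) cross=25.256; C₋=(10.2483,-3.9923) cross=-25.256
θ=340°:   branch - wants cross < 0 → take C=(10.2483,-3.9923) (cross=-25.256)
θ=340°: ex = (C−B)/|BC| = (0.9271,-0.3749); ey = (0.3749,0.9271)
θ=340°: P = B + -0.61·ex + 2.05·ey = (3.9618,0.7611)

θ=300°: 1.51 -1.38
θ=340°: 3.96 0.76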